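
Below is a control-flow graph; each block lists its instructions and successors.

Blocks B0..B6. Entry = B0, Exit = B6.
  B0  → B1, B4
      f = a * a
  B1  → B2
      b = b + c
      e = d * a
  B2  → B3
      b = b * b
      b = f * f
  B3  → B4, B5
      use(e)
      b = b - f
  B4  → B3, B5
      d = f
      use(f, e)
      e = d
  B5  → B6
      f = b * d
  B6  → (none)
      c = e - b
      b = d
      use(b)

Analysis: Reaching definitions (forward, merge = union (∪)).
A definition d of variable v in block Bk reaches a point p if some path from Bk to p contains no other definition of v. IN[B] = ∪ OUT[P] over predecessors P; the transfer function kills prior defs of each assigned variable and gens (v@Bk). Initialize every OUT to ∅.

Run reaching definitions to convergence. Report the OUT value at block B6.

Answer: {b@B6, c@B6, d@B4, e@B1, e@B4, f@B5}

Trace:
Fixpoint table:
  B0: | IN={} | OUT={f@B0}
  B1: | IN={f@B0} | OUT={b@B1, e@B1, f@B0}
  B2: | IN={b@B1, e@B1, f@B0} | OUT={b@B2, e@B1, f@B0}
  B3: | IN={b@B2, b@B3, d@B4, e@B1, e@B4, f@B0} | OUT={b@B3, d@B4, e@B1, e@B4, f@B0}
  B4: | IN={b@B3, d@B4, e@B1, e@B4, f@B0} | OUT={b@B3, d@B4, e@B4, f@B0}
  B5: | IN={b@B3, d@B4, e@B1, e@B4, f@B0} | OUT={b@B3, d@B4, e@B1, e@B4, f@B5}
  B6: | IN={b@B3, d@B4, e@B1, e@B4, f@B5} | OUT={b@B6, c@B6, d@B4, e@B1, e@B4, f@B5}

Merge at B6: IN[B6] = OUT[B5] = {b@B3, d@B4, e@B1, e@B4, f@B5}
Applying B6's transfer function to that IN value gives OUT[B6] (row B6 above).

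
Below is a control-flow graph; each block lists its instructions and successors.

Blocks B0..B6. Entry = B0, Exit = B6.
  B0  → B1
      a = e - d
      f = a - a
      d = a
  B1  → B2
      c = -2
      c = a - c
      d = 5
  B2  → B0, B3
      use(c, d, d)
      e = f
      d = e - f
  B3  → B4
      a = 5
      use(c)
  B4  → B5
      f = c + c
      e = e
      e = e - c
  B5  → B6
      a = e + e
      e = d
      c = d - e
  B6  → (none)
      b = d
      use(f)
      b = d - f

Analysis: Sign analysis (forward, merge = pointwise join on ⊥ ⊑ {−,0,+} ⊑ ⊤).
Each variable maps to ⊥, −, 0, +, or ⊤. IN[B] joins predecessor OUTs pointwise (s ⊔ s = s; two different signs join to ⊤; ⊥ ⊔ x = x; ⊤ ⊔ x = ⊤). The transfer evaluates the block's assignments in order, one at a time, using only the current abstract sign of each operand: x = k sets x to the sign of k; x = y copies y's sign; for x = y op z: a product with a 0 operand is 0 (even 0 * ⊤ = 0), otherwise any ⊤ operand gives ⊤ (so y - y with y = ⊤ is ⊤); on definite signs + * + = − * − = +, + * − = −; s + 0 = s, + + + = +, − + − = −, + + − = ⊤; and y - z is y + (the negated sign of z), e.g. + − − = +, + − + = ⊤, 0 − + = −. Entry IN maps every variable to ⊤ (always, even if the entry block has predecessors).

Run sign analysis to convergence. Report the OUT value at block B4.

Converged values:
  B0:   IN=(all ⊤)   OUT=(all ⊤)
  B1:   IN=(all ⊤)   OUT={d:+; rest ⊤}
  B2:   IN={d:+; rest ⊤}   OUT=(all ⊤)
  B3:   IN=(all ⊤)   OUT={a:+; rest ⊤}
  B4:   IN={a:+; rest ⊤}   OUT={a:+; rest ⊤}
  B5:   IN={a:+; rest ⊤}   OUT=(all ⊤)
  B6:   IN=(all ⊤)   OUT=(all ⊤)

Merge at B4: IN[B4] = OUT[B3] = {a: +, b: ⊤, c: ⊤, d: ⊤, e: ⊤, f: ⊤}
Applying B4's transfer function to that IN value gives OUT[B4] (row B4 above).

Answer: {a: +, b: ⊤, c: ⊤, d: ⊤, e: ⊤, f: ⊤}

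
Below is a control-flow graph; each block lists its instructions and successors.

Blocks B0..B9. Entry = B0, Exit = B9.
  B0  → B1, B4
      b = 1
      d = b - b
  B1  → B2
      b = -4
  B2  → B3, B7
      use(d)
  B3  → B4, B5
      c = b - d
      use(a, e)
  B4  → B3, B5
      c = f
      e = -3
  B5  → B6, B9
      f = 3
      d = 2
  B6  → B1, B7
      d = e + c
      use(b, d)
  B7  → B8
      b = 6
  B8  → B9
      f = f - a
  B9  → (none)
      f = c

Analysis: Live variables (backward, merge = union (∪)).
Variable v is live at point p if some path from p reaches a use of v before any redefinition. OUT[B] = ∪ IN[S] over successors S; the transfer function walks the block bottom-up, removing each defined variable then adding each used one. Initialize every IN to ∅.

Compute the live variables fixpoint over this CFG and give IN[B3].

Converged values:
  B0:  IN={a, c, e, f}  OUT={a, b, c, d, e, f}
  B1:  IN={a, c, d, e, f}  OUT={a, b, c, d, e, f}
  B2:  IN={a, b, c, d, e, f}  OUT={a, b, c, d, e, f}
  B3:  IN={a, b, d, e, f}  OUT={a, b, c, d, e, f}
  B4:  IN={a, b, d, f}  OUT={a, b, c, d, e, f}
  B5:  IN={a, b, c, e}  OUT={a, b, c, e, f}
  B6:  IN={a, b, c, e, f}  OUT={a, c, d, e, f}
  B7:  IN={a, c, f}  OUT={a, c, f}
  B8:  IN={a, c, f}  OUT={c}
  B9:  IN={c}  OUT={}

Merge at B3: OUT[B3] = IN[B4] ⊔ IN[B5] = {a, b, c, d, e, f}
Applying B3's transfer function to that OUT value gives IN[B3] (row B3 above).

Answer: {a, b, d, e, f}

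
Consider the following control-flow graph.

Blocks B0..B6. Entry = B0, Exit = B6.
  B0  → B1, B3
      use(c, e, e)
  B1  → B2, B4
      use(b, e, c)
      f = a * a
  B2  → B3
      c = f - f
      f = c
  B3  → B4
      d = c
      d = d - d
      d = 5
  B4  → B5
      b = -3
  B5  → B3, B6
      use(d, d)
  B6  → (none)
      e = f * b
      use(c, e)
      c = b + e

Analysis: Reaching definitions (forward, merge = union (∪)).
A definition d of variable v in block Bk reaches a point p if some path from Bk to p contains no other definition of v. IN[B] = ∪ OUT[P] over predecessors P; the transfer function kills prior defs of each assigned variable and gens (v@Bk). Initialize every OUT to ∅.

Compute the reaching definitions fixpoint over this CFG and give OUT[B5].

Answer: {b@B4, c@B2, d@B3, f@B1, f@B2}

Working:
Per-block solution:
  B0:  IN={}  OUT={}
  B1:  IN={}  OUT={f@B1}
  B2:  IN={f@B1}  OUT={c@B2, f@B2}
  B3:  IN={b@B4, c@B2, d@B3, f@B1, f@B2}  OUT={b@B4, c@B2, d@B3, f@B1, f@B2}
  B4:  IN={b@B4, c@B2, d@B3, f@B1, f@B2}  OUT={b@B4, c@B2, d@B3, f@B1, f@B2}
  B5:  IN={b@B4, c@B2, d@B3, f@B1, f@B2}  OUT={b@B4, c@B2, d@B3, f@B1, f@B2}
  B6:  IN={b@B4, c@B2, d@B3, f@B1, f@B2}  OUT={b@B4, c@B6, d@B3, e@B6, f@B1, f@B2}

Merge at B5: IN[B5] = OUT[B4] = {b@B4, c@B2, d@B3, f@B1, f@B2}
Applying B5's transfer function to that IN value gives OUT[B5] (row B5 above).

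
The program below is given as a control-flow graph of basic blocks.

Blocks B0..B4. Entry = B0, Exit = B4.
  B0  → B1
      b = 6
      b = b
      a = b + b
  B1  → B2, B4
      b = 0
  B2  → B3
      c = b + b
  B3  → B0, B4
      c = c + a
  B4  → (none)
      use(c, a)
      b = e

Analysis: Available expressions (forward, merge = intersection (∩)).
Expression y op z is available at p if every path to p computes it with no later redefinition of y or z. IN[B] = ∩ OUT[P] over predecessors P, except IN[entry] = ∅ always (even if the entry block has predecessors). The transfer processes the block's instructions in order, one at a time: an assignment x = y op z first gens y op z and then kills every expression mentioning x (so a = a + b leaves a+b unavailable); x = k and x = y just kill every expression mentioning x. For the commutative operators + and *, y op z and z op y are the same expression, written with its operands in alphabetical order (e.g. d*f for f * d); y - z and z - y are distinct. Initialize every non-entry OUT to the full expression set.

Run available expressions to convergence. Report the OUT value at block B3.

Converged values:
  B0: | IN={} | OUT={b+b}
  B1: | IN={b+b} | OUT={}
  B2: | IN={} | OUT={b+b}
  B3: | IN={b+b} | OUT={b+b}
  B4: | IN={} | OUT={}

Merge at B3: IN[B3] = OUT[B2] = {b+b}
Applying B3's transfer function to that IN value gives OUT[B3] (row B3 above).

Answer: {b+b}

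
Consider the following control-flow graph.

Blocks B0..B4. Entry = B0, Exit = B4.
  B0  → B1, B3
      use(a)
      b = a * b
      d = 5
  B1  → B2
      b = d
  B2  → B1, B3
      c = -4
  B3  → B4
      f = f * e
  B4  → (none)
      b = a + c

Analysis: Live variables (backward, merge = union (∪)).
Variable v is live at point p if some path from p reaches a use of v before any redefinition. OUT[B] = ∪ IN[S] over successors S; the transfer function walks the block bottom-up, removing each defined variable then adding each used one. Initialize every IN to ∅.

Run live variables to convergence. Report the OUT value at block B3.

Answer: {a, c}

Trace:
Converged values:
  B0:   IN={a, b, c, e, f}   OUT={a, c, d, e, f}
  B1:   IN={a, d, e, f}   OUT={a, d, e, f}
  B2:   IN={a, d, e, f}   OUT={a, c, d, e, f}
  B3:   IN={a, c, e, f}   OUT={a, c}
  B4:   IN={a, c}   OUT={}

Merge at B3: OUT[B3] = IN[B4] = {a, c}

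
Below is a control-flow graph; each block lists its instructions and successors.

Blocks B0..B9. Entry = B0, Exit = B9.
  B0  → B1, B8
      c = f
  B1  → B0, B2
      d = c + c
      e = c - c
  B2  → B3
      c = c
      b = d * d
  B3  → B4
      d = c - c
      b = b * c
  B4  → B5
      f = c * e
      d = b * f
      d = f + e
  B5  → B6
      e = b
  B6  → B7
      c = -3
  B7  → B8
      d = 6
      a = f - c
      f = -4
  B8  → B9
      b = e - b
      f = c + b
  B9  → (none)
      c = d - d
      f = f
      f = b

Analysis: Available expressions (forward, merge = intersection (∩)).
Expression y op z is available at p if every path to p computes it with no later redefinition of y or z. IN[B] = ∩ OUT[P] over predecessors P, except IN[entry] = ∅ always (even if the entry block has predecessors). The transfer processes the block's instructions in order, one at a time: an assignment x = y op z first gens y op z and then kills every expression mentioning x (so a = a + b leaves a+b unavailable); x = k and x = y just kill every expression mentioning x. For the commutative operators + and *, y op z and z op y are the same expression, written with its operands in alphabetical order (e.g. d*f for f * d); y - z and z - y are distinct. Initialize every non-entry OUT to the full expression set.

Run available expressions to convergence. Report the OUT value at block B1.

Fixpoint table:
  B0:   IN={}   OUT={}
  B1:   IN={}   OUT={c+c, c-c}
  B2:   IN={c+c, c-c}   OUT={d*d}
  B3:   IN={d*d}   OUT={c-c}
  B4:   IN={c-c}   OUT={b*f, c*e, c-c, e+f}
  B5:   IN={b*f, c*e, c-c, e+f}   OUT={b*f, c-c}
  B6:   IN={b*f, c-c}   OUT={b*f}
  B7:   IN={b*f}   OUT={}
  B8:   IN={}   OUT={b+c}
  B9:   IN={b+c}   OUT={d-d}

Merge at B1: IN[B1] = OUT[B0] = {}
Applying B1's transfer function to that IN value gives OUT[B1] (row B1 above).

Answer: {c+c, c-c}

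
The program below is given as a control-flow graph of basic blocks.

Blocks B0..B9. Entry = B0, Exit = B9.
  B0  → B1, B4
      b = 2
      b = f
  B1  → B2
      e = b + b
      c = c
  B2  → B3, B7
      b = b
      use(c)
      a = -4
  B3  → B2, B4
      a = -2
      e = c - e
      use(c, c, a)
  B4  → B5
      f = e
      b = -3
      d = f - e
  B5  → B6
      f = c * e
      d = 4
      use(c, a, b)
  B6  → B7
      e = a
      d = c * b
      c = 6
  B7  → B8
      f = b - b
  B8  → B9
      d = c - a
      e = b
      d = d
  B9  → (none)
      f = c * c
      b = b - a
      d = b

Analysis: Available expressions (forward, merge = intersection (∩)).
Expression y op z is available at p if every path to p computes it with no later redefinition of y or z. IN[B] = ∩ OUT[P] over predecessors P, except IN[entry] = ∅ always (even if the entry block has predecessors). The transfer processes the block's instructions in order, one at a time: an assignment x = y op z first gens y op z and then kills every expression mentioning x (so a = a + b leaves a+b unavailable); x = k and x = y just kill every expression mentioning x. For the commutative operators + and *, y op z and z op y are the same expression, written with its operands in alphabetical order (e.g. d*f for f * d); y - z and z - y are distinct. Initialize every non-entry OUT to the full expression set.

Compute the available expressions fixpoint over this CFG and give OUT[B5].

Per-block solution:
  B0: | IN={} | OUT={}
  B1: | IN={} | OUT={b+b}
  B2: | IN={} | OUT={}
  B3: | IN={} | OUT={}
  B4: | IN={} | OUT={f-e}
  B5: | IN={f-e} | OUT={c*e}
  B6: | IN={c*e} | OUT={}
  B7: | IN={} | OUT={b-b}
  B8: | IN={b-b} | OUT={b-b, c-a}
  B9: | IN={b-b, c-a} | OUT={c*c, c-a}

Merge at B5: IN[B5] = OUT[B4] = {f-e}
Applying B5's transfer function to that IN value gives OUT[B5] (row B5 above).

Answer: {c*e}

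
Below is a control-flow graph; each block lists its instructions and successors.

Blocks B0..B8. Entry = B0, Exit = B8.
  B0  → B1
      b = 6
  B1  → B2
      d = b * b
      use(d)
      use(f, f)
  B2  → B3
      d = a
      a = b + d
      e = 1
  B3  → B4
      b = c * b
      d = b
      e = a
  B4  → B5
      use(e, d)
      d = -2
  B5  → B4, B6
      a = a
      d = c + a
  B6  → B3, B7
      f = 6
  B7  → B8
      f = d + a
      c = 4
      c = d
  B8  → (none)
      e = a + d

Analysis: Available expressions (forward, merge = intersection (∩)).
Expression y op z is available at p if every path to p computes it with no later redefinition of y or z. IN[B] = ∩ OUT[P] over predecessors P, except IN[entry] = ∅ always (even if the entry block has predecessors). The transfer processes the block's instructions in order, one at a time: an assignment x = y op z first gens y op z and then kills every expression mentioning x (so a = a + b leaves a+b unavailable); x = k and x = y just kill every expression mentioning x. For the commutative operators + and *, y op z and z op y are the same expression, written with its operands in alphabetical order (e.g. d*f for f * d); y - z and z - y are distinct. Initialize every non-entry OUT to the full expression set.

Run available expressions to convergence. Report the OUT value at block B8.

Converged values:
  B0:   IN={}   OUT={}
  B1:   IN={}   OUT={b*b}
  B2:   IN={b*b}   OUT={b*b, b+d}
  B3:   IN={}   OUT={}
  B4:   IN={}   OUT={}
  B5:   IN={}   OUT={a+c}
  B6:   IN={a+c}   OUT={a+c}
  B7:   IN={a+c}   OUT={a+d}
  B8:   IN={a+d}   OUT={a+d}

Merge at B8: IN[B8] = OUT[B7] = {a+d}
Applying B8's transfer function to that IN value gives OUT[B8] (row B8 above).

Answer: {a+d}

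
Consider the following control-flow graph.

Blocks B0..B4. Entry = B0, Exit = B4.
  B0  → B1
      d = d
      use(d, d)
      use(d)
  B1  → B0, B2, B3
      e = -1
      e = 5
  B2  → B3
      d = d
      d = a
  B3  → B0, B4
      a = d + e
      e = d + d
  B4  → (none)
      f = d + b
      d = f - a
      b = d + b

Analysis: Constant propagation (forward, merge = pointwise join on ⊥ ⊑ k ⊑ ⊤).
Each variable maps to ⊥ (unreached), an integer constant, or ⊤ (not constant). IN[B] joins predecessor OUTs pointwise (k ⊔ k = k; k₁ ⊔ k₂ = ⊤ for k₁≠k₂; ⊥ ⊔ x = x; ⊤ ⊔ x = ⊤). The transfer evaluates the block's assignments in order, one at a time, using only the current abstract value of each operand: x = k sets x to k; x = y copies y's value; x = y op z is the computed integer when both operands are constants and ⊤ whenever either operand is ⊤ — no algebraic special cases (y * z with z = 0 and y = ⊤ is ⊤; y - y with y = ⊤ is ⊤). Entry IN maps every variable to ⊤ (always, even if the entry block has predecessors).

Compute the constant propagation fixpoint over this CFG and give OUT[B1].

Answer: {a: ⊤, b: ⊤, c: ⊤, d: ⊤, e: 5, f: ⊤}

Trace:
Per-block solution:
  B0:   IN=(all ⊤)   OUT=(all ⊤)
  B1:   IN=(all ⊤)   OUT={e:5; rest ⊤}
  B2:   IN={e:5; rest ⊤}   OUT={e:5; rest ⊤}
  B3:   IN={e:5; rest ⊤}   OUT=(all ⊤)
  B4:   IN=(all ⊤)   OUT=(all ⊤)

Merge at B1: IN[B1] = OUT[B0] = {a: ⊤, b: ⊤, c: ⊤, d: ⊤, e: ⊤, f: ⊤}
Applying B1's transfer function to that IN value gives OUT[B1] (row B1 above).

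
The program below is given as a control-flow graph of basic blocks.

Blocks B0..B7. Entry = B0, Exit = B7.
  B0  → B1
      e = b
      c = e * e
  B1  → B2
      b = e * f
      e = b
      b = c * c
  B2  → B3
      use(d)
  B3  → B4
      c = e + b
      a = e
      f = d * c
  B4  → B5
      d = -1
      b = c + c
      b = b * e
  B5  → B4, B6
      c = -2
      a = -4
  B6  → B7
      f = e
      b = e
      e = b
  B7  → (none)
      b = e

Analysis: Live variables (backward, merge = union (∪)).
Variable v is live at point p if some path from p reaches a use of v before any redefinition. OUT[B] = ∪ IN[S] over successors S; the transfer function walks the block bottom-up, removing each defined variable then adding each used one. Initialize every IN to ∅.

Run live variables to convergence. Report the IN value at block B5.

Converged values:
  B0:  IN={b, d, f}  OUT={c, d, e, f}
  B1:  IN={c, d, e, f}  OUT={b, d, e}
  B2:  IN={b, d, e}  OUT={b, d, e}
  B3:  IN={b, d, e}  OUT={c, e}
  B4:  IN={c, e}  OUT={e}
  B5:  IN={e}  OUT={c, e}
  B6:  IN={e}  OUT={e}
  B7:  IN={e}  OUT={}

Merge at B5: OUT[B5] = IN[B4] ⊔ IN[B6] = {c, e}
Applying B5's transfer function to that OUT value gives IN[B5] (row B5 above).

Answer: {e}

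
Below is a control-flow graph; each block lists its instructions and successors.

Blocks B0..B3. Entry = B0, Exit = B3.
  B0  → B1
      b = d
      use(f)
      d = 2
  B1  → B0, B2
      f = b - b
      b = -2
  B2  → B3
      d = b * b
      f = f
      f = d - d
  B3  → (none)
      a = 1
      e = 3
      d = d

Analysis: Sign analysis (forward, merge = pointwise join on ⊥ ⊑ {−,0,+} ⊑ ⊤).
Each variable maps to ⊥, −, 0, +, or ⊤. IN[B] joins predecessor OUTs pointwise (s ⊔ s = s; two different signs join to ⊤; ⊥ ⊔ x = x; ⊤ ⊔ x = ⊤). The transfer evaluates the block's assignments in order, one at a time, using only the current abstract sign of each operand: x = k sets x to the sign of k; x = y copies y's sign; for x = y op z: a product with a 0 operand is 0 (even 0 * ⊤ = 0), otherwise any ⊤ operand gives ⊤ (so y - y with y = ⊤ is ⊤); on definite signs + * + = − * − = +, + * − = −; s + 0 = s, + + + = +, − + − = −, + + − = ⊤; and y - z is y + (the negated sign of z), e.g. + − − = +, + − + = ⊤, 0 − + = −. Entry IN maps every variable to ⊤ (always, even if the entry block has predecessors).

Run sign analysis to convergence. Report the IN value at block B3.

Per-block solution:
  B0: | IN=(all ⊤) | OUT={d:+; rest ⊤}
  B1: | IN={d:+; rest ⊤} | OUT={b:-, d:+; rest ⊤}
  B2: | IN={b:-, d:+; rest ⊤} | OUT={b:-, d:+; rest ⊤}
  B3: | IN={b:-, d:+; rest ⊤} | OUT={a:+, b:-, d:+, e:+; rest ⊤}

Merge at B3: IN[B3] = OUT[B2] = {a: ⊤, b: -, c: ⊤, d: +, e: ⊤, f: ⊤}

Answer: {a: ⊤, b: -, c: ⊤, d: +, e: ⊤, f: ⊤}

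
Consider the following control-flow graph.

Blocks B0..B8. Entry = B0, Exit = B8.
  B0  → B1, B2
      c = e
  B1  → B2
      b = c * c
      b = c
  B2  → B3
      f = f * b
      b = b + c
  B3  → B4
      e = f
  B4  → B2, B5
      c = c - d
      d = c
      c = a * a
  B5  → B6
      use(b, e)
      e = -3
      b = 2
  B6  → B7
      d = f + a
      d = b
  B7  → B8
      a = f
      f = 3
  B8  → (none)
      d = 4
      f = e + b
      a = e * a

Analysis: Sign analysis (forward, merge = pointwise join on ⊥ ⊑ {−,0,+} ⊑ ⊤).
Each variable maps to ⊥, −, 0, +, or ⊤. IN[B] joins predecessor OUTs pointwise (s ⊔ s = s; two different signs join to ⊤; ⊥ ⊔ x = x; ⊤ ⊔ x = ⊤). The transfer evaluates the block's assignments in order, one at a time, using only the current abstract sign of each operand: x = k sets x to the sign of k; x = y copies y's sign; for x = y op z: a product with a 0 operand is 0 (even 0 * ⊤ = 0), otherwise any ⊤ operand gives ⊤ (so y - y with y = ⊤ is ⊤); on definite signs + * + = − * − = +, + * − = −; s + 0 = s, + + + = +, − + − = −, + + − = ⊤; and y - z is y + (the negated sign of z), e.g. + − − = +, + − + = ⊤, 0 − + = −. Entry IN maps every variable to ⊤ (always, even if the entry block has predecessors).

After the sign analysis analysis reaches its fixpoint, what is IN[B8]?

Answer: {a: ⊤, b: +, c: ⊤, d: +, e: -, f: +}

Trace:
Per-block solution:
  B0:  IN=(all ⊤)  OUT=(all ⊤)
  B1:  IN=(all ⊤)  OUT=(all ⊤)
  B2:  IN=(all ⊤)  OUT=(all ⊤)
  B3:  IN=(all ⊤)  OUT=(all ⊤)
  B4:  IN=(all ⊤)  OUT=(all ⊤)
  B5:  IN=(all ⊤)  OUT={b:+, e:-; rest ⊤}
  B6:  IN={b:+, e:-; rest ⊤}  OUT={b:+, d:+, e:-; rest ⊤}
  B7:  IN={b:+, d:+, e:-; rest ⊤}  OUT={b:+, d:+, e:-, f:+; rest ⊤}
  B8:  IN={b:+, d:+, e:-, f:+; rest ⊤}  OUT={b:+, d:+, e:-; rest ⊤}

Merge at B8: IN[B8] = OUT[B7] = {a: ⊤, b: +, c: ⊤, d: +, e: -, f: +}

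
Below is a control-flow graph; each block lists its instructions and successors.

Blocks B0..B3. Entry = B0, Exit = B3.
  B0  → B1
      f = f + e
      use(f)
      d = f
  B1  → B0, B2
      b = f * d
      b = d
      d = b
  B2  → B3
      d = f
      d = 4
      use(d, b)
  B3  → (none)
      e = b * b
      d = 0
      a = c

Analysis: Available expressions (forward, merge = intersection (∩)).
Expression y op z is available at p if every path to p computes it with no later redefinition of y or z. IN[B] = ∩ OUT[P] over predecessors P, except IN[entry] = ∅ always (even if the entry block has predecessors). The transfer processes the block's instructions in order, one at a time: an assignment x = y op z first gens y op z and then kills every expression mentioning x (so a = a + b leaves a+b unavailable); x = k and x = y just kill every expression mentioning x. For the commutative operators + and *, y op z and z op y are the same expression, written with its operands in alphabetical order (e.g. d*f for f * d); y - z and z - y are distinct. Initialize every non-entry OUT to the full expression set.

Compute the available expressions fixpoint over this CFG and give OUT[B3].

Converged values:
  B0:  IN={}  OUT={}
  B1:  IN={}  OUT={}
  B2:  IN={}  OUT={}
  B3:  IN={}  OUT={b*b}

Merge at B3: IN[B3] = OUT[B2] = {}
Applying B3's transfer function to that IN value gives OUT[B3] (row B3 above).

Answer: {b*b}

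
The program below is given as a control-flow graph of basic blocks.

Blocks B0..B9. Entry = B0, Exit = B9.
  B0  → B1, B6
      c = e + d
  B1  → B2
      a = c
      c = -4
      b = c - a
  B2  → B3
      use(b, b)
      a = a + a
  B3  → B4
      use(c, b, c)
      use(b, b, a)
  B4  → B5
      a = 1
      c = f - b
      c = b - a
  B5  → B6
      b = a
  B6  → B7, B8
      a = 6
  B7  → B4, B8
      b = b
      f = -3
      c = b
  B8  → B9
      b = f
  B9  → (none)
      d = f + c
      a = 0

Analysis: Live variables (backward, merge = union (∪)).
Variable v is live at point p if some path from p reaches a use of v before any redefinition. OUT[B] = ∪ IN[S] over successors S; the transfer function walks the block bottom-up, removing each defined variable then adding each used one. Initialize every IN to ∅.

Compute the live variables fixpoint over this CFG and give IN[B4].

Per-block solution:
  B0:  IN={b, d, e, f}  OUT={b, c, f}
  B1:  IN={c, f}  OUT={a, b, c, f}
  B2:  IN={a, b, c, f}  OUT={a, b, c, f}
  B3:  IN={a, b, c, f}  OUT={b, f}
  B4:  IN={b, f}  OUT={a, c, f}
  B5:  IN={a, c, f}  OUT={b, c, f}
  B6:  IN={b, c, f}  OUT={b, c, f}
  B7:  IN={b}  OUT={b, c, f}
  B8:  IN={c, f}  OUT={c, f}
  B9:  IN={c, f}  OUT={}

Merge at B4: OUT[B4] = IN[B5] = {a, c, f}
Applying B4's transfer function to that OUT value gives IN[B4] (row B4 above).

Answer: {b, f}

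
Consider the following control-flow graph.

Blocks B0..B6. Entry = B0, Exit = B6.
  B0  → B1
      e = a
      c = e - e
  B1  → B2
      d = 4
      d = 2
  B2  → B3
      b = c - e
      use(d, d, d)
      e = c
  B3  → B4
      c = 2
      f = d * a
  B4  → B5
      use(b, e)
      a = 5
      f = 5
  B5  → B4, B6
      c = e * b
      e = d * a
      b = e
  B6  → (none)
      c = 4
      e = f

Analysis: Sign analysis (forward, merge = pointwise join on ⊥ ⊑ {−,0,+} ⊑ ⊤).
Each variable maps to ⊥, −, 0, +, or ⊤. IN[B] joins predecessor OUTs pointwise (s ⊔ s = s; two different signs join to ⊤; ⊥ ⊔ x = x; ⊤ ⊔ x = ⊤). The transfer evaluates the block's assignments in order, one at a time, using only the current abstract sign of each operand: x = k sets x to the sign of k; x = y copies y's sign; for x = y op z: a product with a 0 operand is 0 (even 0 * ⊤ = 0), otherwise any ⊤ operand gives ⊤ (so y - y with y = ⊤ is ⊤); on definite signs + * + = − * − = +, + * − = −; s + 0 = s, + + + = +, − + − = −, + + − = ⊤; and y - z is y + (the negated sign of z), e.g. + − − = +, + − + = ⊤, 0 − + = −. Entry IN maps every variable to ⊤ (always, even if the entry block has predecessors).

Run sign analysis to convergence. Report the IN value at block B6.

Answer: {a: +, b: +, c: ⊤, d: +, e: +, f: +}

Trace:
Fixpoint table:
  B0:   IN=(all ⊤)   OUT=(all ⊤)
  B1:   IN=(all ⊤)   OUT={d:+; rest ⊤}
  B2:   IN={d:+; rest ⊤}   OUT={d:+; rest ⊤}
  B3:   IN={d:+; rest ⊤}   OUT={c:+, d:+; rest ⊤}
  B4:   IN={d:+; rest ⊤}   OUT={a:+, d:+, f:+; rest ⊤}
  B5:   IN={a:+, d:+, f:+; rest ⊤}   OUT={a:+, b:+, d:+, e:+, f:+; rest ⊤}
  B6:   IN={a:+, b:+, d:+, e:+, f:+; rest ⊤}   OUT={a:+, b:+, c:+, d:+, e:+, f:+; rest ⊤}

Merge at B6: IN[B6] = OUT[B5] = {a: +, b: +, c: ⊤, d: +, e: +, f: +}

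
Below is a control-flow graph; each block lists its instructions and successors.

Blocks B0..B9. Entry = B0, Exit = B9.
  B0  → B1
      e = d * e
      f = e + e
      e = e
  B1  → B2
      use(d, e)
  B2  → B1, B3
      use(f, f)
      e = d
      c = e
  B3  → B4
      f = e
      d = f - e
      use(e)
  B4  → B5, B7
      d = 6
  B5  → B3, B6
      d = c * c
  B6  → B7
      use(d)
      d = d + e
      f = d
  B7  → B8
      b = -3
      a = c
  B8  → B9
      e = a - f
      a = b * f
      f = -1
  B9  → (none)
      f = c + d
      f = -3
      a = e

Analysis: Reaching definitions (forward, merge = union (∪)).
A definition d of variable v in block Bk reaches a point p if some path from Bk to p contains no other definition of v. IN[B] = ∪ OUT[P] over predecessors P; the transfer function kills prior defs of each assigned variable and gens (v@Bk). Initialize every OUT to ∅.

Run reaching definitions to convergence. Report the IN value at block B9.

Answer: {a@B8, b@B7, c@B2, d@B4, d@B6, e@B8, f@B8}

Trace:
Per-block solution:
  B0:   IN={}   OUT={e@B0, f@B0}
  B1:   IN={c@B2, e@B0, e@B2, f@B0}   OUT={c@B2, e@B0, e@B2, f@B0}
  B2:   IN={c@B2, e@B0, e@B2, f@B0}   OUT={c@B2, e@B2, f@B0}
  B3:   IN={c@B2, d@B5, e@B2, f@B0, f@B3}   OUT={c@B2, d@B3, e@B2, f@B3}
  B4:   IN={c@B2, d@B3, e@B2, f@B3}   OUT={c@B2, d@B4, e@B2, f@B3}
  B5:   IN={c@B2, d@B4, e@B2, f@B3}   OUT={c@B2, d@B5, e@B2, f@B3}
  B6:   IN={c@B2, d@B5, e@B2, f@B3}   OUT={c@B2, d@B6, e@B2, f@B6}
  B7:   IN={c@B2, d@B4, d@B6, e@B2, f@B3, f@B6}   OUT={a@B7, b@B7, c@B2, d@B4, d@B6, e@B2, f@B3, f@B6}
  B8:   IN={a@B7, b@B7, c@B2, d@B4, d@B6, e@B2, f@B3, f@B6}   OUT={a@B8, b@B7, c@B2, d@B4, d@B6, e@B8, f@B8}
  B9:   IN={a@B8, b@B7, c@B2, d@B4, d@B6, e@B8, f@B8}   OUT={a@B9, b@B7, c@B2, d@B4, d@B6, e@B8, f@B9}

Merge at B9: IN[B9] = OUT[B8] = {a@B8, b@B7, c@B2, d@B4, d@B6, e@B8, f@B8}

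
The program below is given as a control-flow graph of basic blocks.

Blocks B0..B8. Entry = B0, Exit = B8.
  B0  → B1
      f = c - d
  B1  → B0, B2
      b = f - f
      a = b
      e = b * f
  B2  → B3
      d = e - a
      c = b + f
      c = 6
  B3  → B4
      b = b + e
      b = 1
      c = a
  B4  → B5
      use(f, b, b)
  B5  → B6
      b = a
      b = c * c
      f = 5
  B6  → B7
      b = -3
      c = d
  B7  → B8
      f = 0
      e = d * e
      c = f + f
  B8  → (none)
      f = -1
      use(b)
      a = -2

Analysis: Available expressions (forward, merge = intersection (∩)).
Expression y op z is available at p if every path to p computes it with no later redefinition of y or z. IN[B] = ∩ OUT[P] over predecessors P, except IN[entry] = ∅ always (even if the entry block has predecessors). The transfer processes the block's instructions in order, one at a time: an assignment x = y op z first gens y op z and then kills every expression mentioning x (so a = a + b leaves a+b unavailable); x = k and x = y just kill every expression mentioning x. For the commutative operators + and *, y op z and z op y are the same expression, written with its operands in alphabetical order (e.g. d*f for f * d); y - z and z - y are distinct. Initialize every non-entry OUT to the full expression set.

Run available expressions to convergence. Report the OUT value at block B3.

Per-block solution:
  B0:  IN={}  OUT={c-d}
  B1:  IN={c-d}  OUT={b*f, c-d, f-f}
  B2:  IN={b*f, c-d, f-f}  OUT={b*f, b+f, e-a, f-f}
  B3:  IN={b*f, b+f, e-a, f-f}  OUT={e-a, f-f}
  B4:  IN={e-a, f-f}  OUT={e-a, f-f}
  B5:  IN={e-a, f-f}  OUT={c*c, e-a}
  B6:  IN={c*c, e-a}  OUT={e-a}
  B7:  IN={e-a}  OUT={f+f}
  B8:  IN={f+f}  OUT={}

Merge at B3: IN[B3] = OUT[B2] = {b*f, b+f, e-a, f-f}
Applying B3's transfer function to that IN value gives OUT[B3] (row B3 above).

Answer: {e-a, f-f}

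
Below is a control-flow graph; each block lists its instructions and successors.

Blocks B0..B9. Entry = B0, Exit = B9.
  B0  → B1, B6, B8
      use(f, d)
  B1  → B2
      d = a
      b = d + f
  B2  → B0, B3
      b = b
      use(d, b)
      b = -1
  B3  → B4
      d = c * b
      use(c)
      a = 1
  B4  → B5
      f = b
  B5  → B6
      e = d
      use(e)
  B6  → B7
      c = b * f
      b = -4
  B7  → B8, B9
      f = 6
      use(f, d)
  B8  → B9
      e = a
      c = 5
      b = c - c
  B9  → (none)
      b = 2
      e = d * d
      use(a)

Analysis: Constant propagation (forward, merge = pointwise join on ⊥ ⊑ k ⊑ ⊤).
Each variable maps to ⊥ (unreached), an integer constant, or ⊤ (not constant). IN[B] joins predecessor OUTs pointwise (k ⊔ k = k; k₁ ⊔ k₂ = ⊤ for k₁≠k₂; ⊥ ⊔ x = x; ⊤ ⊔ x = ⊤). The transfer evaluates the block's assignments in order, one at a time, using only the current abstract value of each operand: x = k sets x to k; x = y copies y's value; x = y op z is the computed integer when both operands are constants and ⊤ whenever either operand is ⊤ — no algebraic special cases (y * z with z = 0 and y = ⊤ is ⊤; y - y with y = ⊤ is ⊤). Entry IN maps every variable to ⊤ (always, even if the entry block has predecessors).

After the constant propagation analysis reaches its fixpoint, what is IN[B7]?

Answer: {a: ⊤, b: -4, c: ⊤, d: ⊤, e: ⊤, f: ⊤}

Derivation:
Fixpoint table:
  B0:  IN=(all ⊤)  OUT=(all ⊤)
  B1:  IN=(all ⊤)  OUT=(all ⊤)
  B2:  IN=(all ⊤)  OUT={b:-1; rest ⊤}
  B3:  IN={b:-1; rest ⊤}  OUT={a:1, b:-1; rest ⊤}
  B4:  IN={a:1, b:-1; rest ⊤}  OUT={a:1, b:-1, f:-1; rest ⊤}
  B5:  IN={a:1, b:-1, f:-1; rest ⊤}  OUT={a:1, b:-1, f:-1; rest ⊤}
  B6:  IN=(all ⊤)  OUT={b:-4; rest ⊤}
  B7:  IN={b:-4; rest ⊤}  OUT={b:-4, f:6; rest ⊤}
  B8:  IN=(all ⊤)  OUT={b:0, c:5; rest ⊤}
  B9:  IN=(all ⊤)  OUT={b:2; rest ⊤}

Merge at B7: IN[B7] = OUT[B6] = {a: ⊤, b: -4, c: ⊤, d: ⊤, e: ⊤, f: ⊤}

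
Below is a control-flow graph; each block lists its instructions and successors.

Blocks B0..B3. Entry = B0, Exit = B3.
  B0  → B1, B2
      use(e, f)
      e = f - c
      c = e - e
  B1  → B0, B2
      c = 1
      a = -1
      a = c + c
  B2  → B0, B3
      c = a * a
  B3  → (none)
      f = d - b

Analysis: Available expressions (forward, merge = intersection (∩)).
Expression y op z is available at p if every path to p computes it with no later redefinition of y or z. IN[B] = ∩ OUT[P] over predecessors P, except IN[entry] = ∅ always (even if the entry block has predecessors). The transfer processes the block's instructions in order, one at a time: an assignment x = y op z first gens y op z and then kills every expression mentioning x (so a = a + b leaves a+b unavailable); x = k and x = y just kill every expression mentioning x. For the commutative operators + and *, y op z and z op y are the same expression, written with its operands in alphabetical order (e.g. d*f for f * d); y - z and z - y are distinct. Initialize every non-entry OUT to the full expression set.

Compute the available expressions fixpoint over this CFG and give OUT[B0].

Answer: {e-e}

Trace:
Fixpoint table:
  B0:   IN={}   OUT={e-e}
  B1:   IN={e-e}   OUT={c+c, e-e}
  B2:   IN={e-e}   OUT={a*a, e-e}
  B3:   IN={a*a, e-e}   OUT={a*a, d-b, e-e}

Merge at B0 (entry node, so the boundary value {} is joined with the incoming edge(s)): IN[B0] = {} ∩ OUT[B1] ∩ OUT[B2] = {}
Applying B0's transfer function to that IN value gives OUT[B0] (row B0 above).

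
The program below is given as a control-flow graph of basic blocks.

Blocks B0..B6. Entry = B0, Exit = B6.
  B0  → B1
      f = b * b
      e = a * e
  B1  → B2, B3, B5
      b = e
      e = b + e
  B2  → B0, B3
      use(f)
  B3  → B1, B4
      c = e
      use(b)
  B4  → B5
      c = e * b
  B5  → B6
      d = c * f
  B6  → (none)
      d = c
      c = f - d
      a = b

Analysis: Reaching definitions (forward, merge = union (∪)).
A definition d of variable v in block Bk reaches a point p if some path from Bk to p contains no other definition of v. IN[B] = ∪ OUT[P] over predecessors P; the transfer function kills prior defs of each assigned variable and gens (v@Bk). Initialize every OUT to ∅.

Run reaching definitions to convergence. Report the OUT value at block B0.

Answer: {b@B1, c@B3, e@B0, f@B0}

Trace:
Converged values:
  B0:  IN={b@B1, c@B3, e@B1, f@B0}  OUT={b@B1, c@B3, e@B0, f@B0}
  B1:  IN={b@B1, c@B3, e@B0, e@B1, f@B0}  OUT={b@B1, c@B3, e@B1, f@B0}
  B2:  IN={b@B1, c@B3, e@B1, f@B0}  OUT={b@B1, c@B3, e@B1, f@B0}
  B3:  IN={b@B1, c@B3, e@B1, f@B0}  OUT={b@B1, c@B3, e@B1, f@B0}
  B4:  IN={b@B1, c@B3, e@B1, f@B0}  OUT={b@B1, c@B4, e@B1, f@B0}
  B5:  IN={b@B1, c@B3, c@B4, e@B1, f@B0}  OUT={b@B1, c@B3, c@B4, d@B5, e@B1, f@B0}
  B6:  IN={b@B1, c@B3, c@B4, d@B5, e@B1, f@B0}  OUT={a@B6, b@B1, c@B6, d@B6, e@B1, f@B0}

Merge at B0 (entry node, so the boundary value {} is joined with the incoming edge(s)): IN[B0] = {} ⊔ OUT[B2] = {b@B1, c@B3, e@B1, f@B0}
Applying B0's transfer function to that IN value gives OUT[B0] (row B0 above).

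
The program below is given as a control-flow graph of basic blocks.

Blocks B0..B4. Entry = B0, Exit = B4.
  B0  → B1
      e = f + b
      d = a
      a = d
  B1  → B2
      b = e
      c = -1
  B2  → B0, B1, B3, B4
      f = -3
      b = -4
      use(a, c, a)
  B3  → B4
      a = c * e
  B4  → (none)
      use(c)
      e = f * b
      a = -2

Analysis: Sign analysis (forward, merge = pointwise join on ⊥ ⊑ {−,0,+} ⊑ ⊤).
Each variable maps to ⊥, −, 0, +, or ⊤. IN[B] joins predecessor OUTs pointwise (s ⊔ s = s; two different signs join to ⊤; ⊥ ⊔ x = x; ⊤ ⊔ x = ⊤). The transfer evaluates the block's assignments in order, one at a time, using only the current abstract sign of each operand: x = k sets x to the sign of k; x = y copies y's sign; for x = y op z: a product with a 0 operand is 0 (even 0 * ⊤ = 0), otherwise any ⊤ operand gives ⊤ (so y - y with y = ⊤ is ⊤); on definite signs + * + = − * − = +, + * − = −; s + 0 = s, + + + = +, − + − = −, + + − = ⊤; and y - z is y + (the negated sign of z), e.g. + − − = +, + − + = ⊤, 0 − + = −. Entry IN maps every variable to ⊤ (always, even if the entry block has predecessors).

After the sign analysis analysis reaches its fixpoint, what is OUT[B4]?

Per-block solution:
  B0:   IN=(all ⊤)   OUT=(all ⊤)
  B1:   IN=(all ⊤)   OUT={c:-; rest ⊤}
  B2:   IN={c:-; rest ⊤}   OUT={b:-, c:-, f:-; rest ⊤}
  B3:   IN={b:-, c:-, f:-; rest ⊤}   OUT={b:-, c:-, f:-; rest ⊤}
  B4:   IN={b:-, c:-, f:-; rest ⊤}   OUT={a:-, b:-, c:-, e:+, f:-; rest ⊤}

Merge at B4: IN[B4] = OUT[B2] ⊔ OUT[B3] = {a: ⊤, b: -, c: -, d: ⊤, e: ⊤, f: -}
Applying B4's transfer function to that IN value gives OUT[B4] (row B4 above).

Answer: {a: -, b: -, c: -, d: ⊤, e: +, f: -}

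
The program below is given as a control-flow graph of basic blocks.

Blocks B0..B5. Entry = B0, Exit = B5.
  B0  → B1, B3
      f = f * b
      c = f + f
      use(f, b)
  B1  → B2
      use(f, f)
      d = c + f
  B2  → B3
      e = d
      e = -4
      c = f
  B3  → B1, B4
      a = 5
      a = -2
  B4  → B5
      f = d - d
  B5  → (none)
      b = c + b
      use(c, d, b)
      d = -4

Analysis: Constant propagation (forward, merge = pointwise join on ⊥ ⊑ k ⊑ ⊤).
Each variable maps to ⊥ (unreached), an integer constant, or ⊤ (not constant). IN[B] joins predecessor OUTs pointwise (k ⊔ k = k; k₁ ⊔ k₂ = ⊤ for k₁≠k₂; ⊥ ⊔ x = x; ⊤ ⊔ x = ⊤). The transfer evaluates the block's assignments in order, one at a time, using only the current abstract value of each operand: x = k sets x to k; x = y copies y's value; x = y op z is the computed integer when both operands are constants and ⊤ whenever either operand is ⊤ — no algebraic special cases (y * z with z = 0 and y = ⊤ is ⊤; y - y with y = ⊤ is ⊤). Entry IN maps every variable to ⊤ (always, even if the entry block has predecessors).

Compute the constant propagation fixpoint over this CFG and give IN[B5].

Answer: {a: -2, b: ⊤, c: ⊤, d: ⊤, e: ⊤, f: ⊤}

Working:
Per-block solution:
  B0: | IN=(all ⊤) | OUT=(all ⊤)
  B1: | IN=(all ⊤) | OUT=(all ⊤)
  B2: | IN=(all ⊤) | OUT={e:-4; rest ⊤}
  B3: | IN=(all ⊤) | OUT={a:-2; rest ⊤}
  B4: | IN={a:-2; rest ⊤} | OUT={a:-2; rest ⊤}
  B5: | IN={a:-2; rest ⊤} | OUT={a:-2, d:-4; rest ⊤}

Merge at B5: IN[B5] = OUT[B4] = {a: -2, b: ⊤, c: ⊤, d: ⊤, e: ⊤, f: ⊤}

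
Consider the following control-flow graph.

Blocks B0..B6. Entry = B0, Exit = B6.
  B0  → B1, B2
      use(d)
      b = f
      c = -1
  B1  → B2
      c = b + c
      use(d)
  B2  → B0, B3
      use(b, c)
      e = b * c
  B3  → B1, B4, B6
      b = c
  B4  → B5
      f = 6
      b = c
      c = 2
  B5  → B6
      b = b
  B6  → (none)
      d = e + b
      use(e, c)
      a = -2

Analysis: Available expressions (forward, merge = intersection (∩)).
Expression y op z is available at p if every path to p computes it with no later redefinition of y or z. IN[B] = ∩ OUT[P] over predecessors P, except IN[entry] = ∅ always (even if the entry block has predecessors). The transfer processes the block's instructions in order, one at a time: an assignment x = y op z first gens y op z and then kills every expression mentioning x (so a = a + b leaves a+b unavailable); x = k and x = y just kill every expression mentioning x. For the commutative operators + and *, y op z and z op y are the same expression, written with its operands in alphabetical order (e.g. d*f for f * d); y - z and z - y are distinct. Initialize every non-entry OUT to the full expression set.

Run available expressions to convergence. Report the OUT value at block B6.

Per-block solution:
  B0: | IN={} | OUT={}
  B1: | IN={} | OUT={}
  B2: | IN={} | OUT={b*c}
  B3: | IN={b*c} | OUT={}
  B4: | IN={} | OUT={}
  B5: | IN={} | OUT={}
  B6: | IN={} | OUT={b+e}

Merge at B6: IN[B6] = OUT[B3] ∩ OUT[B5] = {}
Applying B6's transfer function to that IN value gives OUT[B6] (row B6 above).

Answer: {b+e}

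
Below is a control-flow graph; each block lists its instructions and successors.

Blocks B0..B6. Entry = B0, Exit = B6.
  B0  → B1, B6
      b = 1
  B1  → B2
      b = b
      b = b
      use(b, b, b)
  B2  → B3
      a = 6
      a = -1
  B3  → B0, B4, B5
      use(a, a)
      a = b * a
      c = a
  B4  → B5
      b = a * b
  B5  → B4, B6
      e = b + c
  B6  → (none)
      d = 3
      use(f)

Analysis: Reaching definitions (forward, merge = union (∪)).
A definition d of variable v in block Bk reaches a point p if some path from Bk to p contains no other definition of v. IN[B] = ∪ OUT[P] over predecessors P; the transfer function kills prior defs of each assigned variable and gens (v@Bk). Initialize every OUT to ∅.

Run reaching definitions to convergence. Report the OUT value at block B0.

Answer: {a@B3, b@B0, c@B3}

Trace:
Per-block solution:
  B0: | IN={a@B3, b@B1, c@B3} | OUT={a@B3, b@B0, c@B3}
  B1: | IN={a@B3, b@B0, c@B3} | OUT={a@B3, b@B1, c@B3}
  B2: | IN={a@B3, b@B1, c@B3} | OUT={a@B2, b@B1, c@B3}
  B3: | IN={a@B2, b@B1, c@B3} | OUT={a@B3, b@B1, c@B3}
  B4: | IN={a@B3, b@B1, b@B4, c@B3, e@B5} | OUT={a@B3, b@B4, c@B3, e@B5}
  B5: | IN={a@B3, b@B1, b@B4, c@B3, e@B5} | OUT={a@B3, b@B1, b@B4, c@B3, e@B5}
  B6: | IN={a@B3, b@B0, b@B1, b@B4, c@B3, e@B5} | OUT={a@B3, b@B0, b@B1, b@B4, c@B3, d@B6, e@B5}

Merge at B0 (entry node, so the boundary value {} is joined with the incoming edge(s)): IN[B0] = {} ⊔ OUT[B3] = {a@B3, b@B1, c@B3}
Applying B0's transfer function to that IN value gives OUT[B0] (row B0 above).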